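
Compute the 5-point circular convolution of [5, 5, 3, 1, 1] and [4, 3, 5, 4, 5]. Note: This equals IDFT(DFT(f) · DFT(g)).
Either evaluate y[k] = Σ_j f[j]·g[(k-j) mod 5] directly, or use IDFT(DFT(f) · DFT(g)). y[0] = 5×4 + 5×5 + 3×4 + 1×5 + 1×3 = 65; y[1] = 5×3 + 5×4 + 3×5 + 1×4 + 1×5 = 59; y[2] = 5×5 + 5×3 + 3×4 + 1×5 + 1×4 = 61; y[3] = 5×4 + 5×5 + 3×3 + 1×4 + 1×5 = 63; y[4] = 5×5 + 5×4 + 3×5 + 1×3 + 1×4 = 67. Result: [65, 59, 61, 63, 67]

[65, 59, 61, 63, 67]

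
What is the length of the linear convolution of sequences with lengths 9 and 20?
Linear/full convolution length: m + n - 1 = 9 + 20 - 1 = 28

28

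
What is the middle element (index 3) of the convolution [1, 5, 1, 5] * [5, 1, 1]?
Use y[k] = Σ_i a[i]·b[k-i] at k=3. y[3] = 5×1 + 1×1 + 5×5 = 31

31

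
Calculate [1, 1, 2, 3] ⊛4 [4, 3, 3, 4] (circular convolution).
Use y[k] = Σ_j s[j]·t[(k-j) mod 4]. y[0] = 1×4 + 1×4 + 2×3 + 3×3 = 23; y[1] = 1×3 + 1×4 + 2×4 + 3×3 = 24; y[2] = 1×3 + 1×3 + 2×4 + 3×4 = 26; y[3] = 1×4 + 1×3 + 2×3 + 3×4 = 25. Result: [23, 24, 26, 25]

[23, 24, 26, 25]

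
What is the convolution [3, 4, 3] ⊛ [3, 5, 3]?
y[0] = 3×3 = 9; y[1] = 3×5 + 4×3 = 27; y[2] = 3×3 + 4×5 + 3×3 = 38; y[3] = 4×3 + 3×5 = 27; y[4] = 3×3 = 9

[9, 27, 38, 27, 9]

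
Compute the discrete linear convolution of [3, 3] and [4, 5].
y[0] = 3×4 = 12; y[1] = 3×5 + 3×4 = 27; y[2] = 3×5 = 15

[12, 27, 15]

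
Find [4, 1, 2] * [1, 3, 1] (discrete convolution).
y[0] = 4×1 = 4; y[1] = 4×3 + 1×1 = 13; y[2] = 4×1 + 1×3 + 2×1 = 9; y[3] = 1×1 + 2×3 = 7; y[4] = 2×1 = 2

[4, 13, 9, 7, 2]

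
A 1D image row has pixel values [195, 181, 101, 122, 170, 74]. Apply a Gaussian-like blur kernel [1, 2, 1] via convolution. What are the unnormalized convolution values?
Convolve image row [195, 181, 101, 122, 170, 74] with kernel [1, 2, 1]: y[0] = 195×1 = 195; y[1] = 195×2 + 181×1 = 571; y[2] = 195×1 + 181×2 + 101×1 = 658; y[3] = 181×1 + 101×2 + 122×1 = 505; y[4] = 101×1 + 122×2 + 170×1 = 515; y[5] = 122×1 + 170×2 + 74×1 = 536; y[6] = 170×1 + 74×2 = 318; y[7] = 74×1 = 74 → [195, 571, 658, 505, 515, 536, 318, 74]. Normalization factor = sum(kernel) = 4.

[195, 571, 658, 505, 515, 536, 318, 74]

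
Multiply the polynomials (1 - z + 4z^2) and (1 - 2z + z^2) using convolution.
Ascending coefficients: a = [1, -1, 4], b = [1, -2, 1]. c[0] = 1×1 = 1; c[1] = 1×-2 + -1×1 = -3; c[2] = 1×1 + -1×-2 + 4×1 = 7; c[3] = -1×1 + 4×-2 = -9; c[4] = 4×1 = 4. Result coefficients: [1, -3, 7, -9, 4] → 1 - 3z + 7z^2 - 9z^3 + 4z^4

1 - 3z + 7z^2 - 9z^3 + 4z^4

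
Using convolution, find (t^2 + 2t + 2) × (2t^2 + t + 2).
Ascending coefficients: a = [2, 2, 1], b = [2, 1, 2]. c[0] = 2×2 = 4; c[1] = 2×1 + 2×2 = 6; c[2] = 2×2 + 2×1 + 1×2 = 8; c[3] = 2×2 + 1×1 = 5; c[4] = 1×2 = 2. Result coefficients: [4, 6, 8, 5, 2] → 2t^4 + 5t^3 + 8t^2 + 6t + 4

2t^4 + 5t^3 + 8t^2 + 6t + 4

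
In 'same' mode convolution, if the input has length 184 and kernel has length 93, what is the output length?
'Same' mode returns an output with the same length as the input: 184

184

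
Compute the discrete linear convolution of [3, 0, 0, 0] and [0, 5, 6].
y[0] = 3×0 = 0; y[1] = 3×5 + 0×0 = 15; y[2] = 3×6 + 0×5 + 0×0 = 18; y[3] = 0×6 + 0×5 + 0×0 = 0; y[4] = 0×6 + 0×5 = 0; y[5] = 0×6 = 0

[0, 15, 18, 0, 0, 0]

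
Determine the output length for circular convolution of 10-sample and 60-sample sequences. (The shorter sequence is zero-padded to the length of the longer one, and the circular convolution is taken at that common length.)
Circular convolution (zero-padding the shorter input) has length max(m, n) = max(10, 60) = 60

60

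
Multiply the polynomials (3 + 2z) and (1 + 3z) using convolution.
Ascending coefficients: a = [3, 2], b = [1, 3]. c[0] = 3×1 = 3; c[1] = 3×3 + 2×1 = 11; c[2] = 2×3 = 6. Result coefficients: [3, 11, 6] → 3 + 11z + 6z^2

3 + 11z + 6z^2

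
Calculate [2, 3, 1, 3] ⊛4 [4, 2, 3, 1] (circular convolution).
Use y[k] = Σ_j u[j]·v[(k-j) mod 4]. y[0] = 2×4 + 3×1 + 1×3 + 3×2 = 20; y[1] = 2×2 + 3×4 + 1×1 + 3×3 = 26; y[2] = 2×3 + 3×2 + 1×4 + 3×1 = 19; y[3] = 2×1 + 3×3 + 1×2 + 3×4 = 25. Result: [20, 26, 19, 25]

[20, 26, 19, 25]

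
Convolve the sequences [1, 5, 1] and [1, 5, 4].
y[0] = 1×1 = 1; y[1] = 1×5 + 5×1 = 10; y[2] = 1×4 + 5×5 + 1×1 = 30; y[3] = 5×4 + 1×5 = 25; y[4] = 1×4 = 4

[1, 10, 30, 25, 4]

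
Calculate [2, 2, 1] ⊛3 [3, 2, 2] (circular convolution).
Use y[k] = Σ_j u[j]·v[(k-j) mod 3]. y[0] = 2×3 + 2×2 + 1×2 = 12; y[1] = 2×2 + 2×3 + 1×2 = 12; y[2] = 2×2 + 2×2 + 1×3 = 11. Result: [12, 12, 11]

[12, 12, 11]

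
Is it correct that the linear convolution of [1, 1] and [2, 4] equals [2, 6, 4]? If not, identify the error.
Recompute linear convolution of [1, 1] and [2, 4]: y[0] = 1×2 = 2; y[1] = 1×4 + 1×2 = 6; y[2] = 1×4 = 4 → [2, 6, 4]. Given [2, 6, 4] matches, so answer: Yes

Yes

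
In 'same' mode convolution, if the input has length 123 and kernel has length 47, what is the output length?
'Same' mode returns an output with the same length as the input: 123

123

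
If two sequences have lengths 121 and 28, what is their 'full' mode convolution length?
Linear/full convolution length: m + n - 1 = 121 + 28 - 1 = 148

148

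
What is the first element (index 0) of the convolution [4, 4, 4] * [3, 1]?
Use y[k] = Σ_i a[i]·b[k-i] at k=0. y[0] = 4×3 = 12

12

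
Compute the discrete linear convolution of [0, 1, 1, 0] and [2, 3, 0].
y[0] = 0×2 = 0; y[1] = 0×3 + 1×2 = 2; y[2] = 0×0 + 1×3 + 1×2 = 5; y[3] = 1×0 + 1×3 + 0×2 = 3; y[4] = 1×0 + 0×3 = 0; y[5] = 0×0 = 0

[0, 2, 5, 3, 0, 0]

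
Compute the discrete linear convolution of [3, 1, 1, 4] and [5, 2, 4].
y[0] = 3×5 = 15; y[1] = 3×2 + 1×5 = 11; y[2] = 3×4 + 1×2 + 1×5 = 19; y[3] = 1×4 + 1×2 + 4×5 = 26; y[4] = 1×4 + 4×2 = 12; y[5] = 4×4 = 16

[15, 11, 19, 26, 12, 16]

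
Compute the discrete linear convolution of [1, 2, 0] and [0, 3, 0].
y[0] = 1×0 = 0; y[1] = 1×3 + 2×0 = 3; y[2] = 1×0 + 2×3 + 0×0 = 6; y[3] = 2×0 + 0×3 = 0; y[4] = 0×0 = 0

[0, 3, 6, 0, 0]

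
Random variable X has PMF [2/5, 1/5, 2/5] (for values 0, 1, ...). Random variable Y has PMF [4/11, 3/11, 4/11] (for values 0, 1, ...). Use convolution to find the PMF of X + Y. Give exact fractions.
P(X+Y=k) = Σ_i P(X=i)·P(Y=k-i) — a convolution of [2/5, 1/5, 2/5] and [4/11, 3/11, 4/11]. P(X+Y=0) = (2/5)×(4/11) = 8/55; P(X+Y=1) = (2/5)×(3/11) + (1/5)×(4/11) = 6/55 + 4/55 = 2/11; P(X+Y=2) = (2/5)×(4/11) + (1/5)×(3/11) + (2/5)×(4/11) = 8/55 + 3/55 + 8/55 = 19/55; P(X+Y=3) = (1/5)×(4/11) + (2/5)×(3/11) = 4/55 + 6/55 = 2/11; P(X+Y=4) = (2/5)×(4/11) = 8/55. PMF: [8/55, 2/11, 19/55, 2/11, 8/55] (sums to 1 ✓)

[8/55, 2/11, 19/55, 2/11, 8/55]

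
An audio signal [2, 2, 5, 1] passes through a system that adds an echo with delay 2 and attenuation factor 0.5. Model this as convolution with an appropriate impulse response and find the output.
Direct-path + delayed-attenuated-path model → impulse response h = [1, 0, 0.5] (1 at lag 0, 0.5 at lag 2). Output y[n] = x[n] + 0.5·x[n - 2] (with x[n] = 0 outside 0..3): y[0] = 2 + 0.5×0 = 2; y[1] = 2 + 0.5×0 = 2; y[2] = 5 + 0.5×2 = 6.0; y[3] = 1 + 0.5×2 = 2.0; y[4] = 0 + 0.5×5 = 2.5; y[5] = 0 + 0.5×1 = 0.5. So y = [2, 2, 6.0, 2.0, 2.5, 0.5]

[2, 2, 6.0, 2.0, 2.5, 0.5]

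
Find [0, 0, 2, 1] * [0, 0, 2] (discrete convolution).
y[0] = 0×0 = 0; y[1] = 0×0 + 0×0 = 0; y[2] = 0×2 + 0×0 + 2×0 = 0; y[3] = 0×2 + 2×0 + 1×0 = 0; y[4] = 2×2 + 1×0 = 4; y[5] = 1×2 = 2

[0, 0, 0, 0, 4, 2]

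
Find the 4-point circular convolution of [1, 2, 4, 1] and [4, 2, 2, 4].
Use y[k] = Σ_j u[j]·v[(k-j) mod 4]. y[0] = 1×4 + 2×4 + 4×2 + 1×2 = 22; y[1] = 1×2 + 2×4 + 4×4 + 1×2 = 28; y[2] = 1×2 + 2×2 + 4×4 + 1×4 = 26; y[3] = 1×4 + 2×2 + 4×2 + 1×4 = 20. Result: [22, 28, 26, 20]

[22, 28, 26, 20]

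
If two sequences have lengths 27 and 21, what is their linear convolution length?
Linear/full convolution length: m + n - 1 = 27 + 21 - 1 = 47

47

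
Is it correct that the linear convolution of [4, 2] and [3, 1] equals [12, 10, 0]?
Recompute linear convolution of [4, 2] and [3, 1]: y[0] = 4×3 = 12; y[1] = 4×1 + 2×3 = 10; y[2] = 2×1 = 2 → [12, 10, 2]. Compare to given [12, 10, 0]: they differ at index 2: given 0, correct 2, so answer: No

No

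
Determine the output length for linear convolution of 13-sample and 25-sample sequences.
Linear/full convolution length: m + n - 1 = 13 + 25 - 1 = 37

37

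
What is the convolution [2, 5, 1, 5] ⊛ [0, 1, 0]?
y[0] = 2×0 = 0; y[1] = 2×1 + 5×0 = 2; y[2] = 2×0 + 5×1 + 1×0 = 5; y[3] = 5×0 + 1×1 + 5×0 = 1; y[4] = 1×0 + 5×1 = 5; y[5] = 5×0 = 0

[0, 2, 5, 1, 5, 0]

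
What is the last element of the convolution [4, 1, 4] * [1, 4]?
Use y[k] = Σ_i a[i]·b[k-i] at k=3. y[3] = 4×4 = 16

16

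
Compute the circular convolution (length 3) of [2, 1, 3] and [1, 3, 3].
Use y[k] = Σ_j u[j]·v[(k-j) mod 3]. y[0] = 2×1 + 1×3 + 3×3 = 14; y[1] = 2×3 + 1×1 + 3×3 = 16; y[2] = 2×3 + 1×3 + 3×1 = 12. Result: [14, 16, 12]

[14, 16, 12]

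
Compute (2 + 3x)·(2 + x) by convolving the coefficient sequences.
Ascending coefficients: a = [2, 3], b = [2, 1]. c[0] = 2×2 = 4; c[1] = 2×1 + 3×2 = 8; c[2] = 3×1 = 3. Result coefficients: [4, 8, 3] → 4 + 8x + 3x^2

4 + 8x + 3x^2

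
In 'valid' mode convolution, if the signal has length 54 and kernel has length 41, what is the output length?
'Valid' mode counts only positions where the kernel fully overlaps the signal: m - n + 1 = 54 - 41 + 1 = 14

14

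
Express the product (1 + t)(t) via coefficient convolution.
Ascending coefficients: a = [1, 1], b = [0, 1]. c[0] = 1×0 = 0; c[1] = 1×1 + 1×0 = 1; c[2] = 1×1 = 1. Result coefficients: [0, 1, 1] → t + t^2

t + t^2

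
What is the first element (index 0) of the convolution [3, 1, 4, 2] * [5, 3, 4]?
Use y[k] = Σ_i a[i]·b[k-i] at k=0. y[0] = 3×5 = 15

15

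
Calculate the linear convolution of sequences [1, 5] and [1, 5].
y[0] = 1×1 = 1; y[1] = 1×5 + 5×1 = 10; y[2] = 5×5 = 25

[1, 10, 25]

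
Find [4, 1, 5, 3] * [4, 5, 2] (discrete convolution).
y[0] = 4×4 = 16; y[1] = 4×5 + 1×4 = 24; y[2] = 4×2 + 1×5 + 5×4 = 33; y[3] = 1×2 + 5×5 + 3×4 = 39; y[4] = 5×2 + 3×5 = 25; y[5] = 3×2 = 6

[16, 24, 33, 39, 25, 6]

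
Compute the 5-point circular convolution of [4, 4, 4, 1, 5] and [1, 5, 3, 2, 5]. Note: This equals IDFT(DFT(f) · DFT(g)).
Either evaluate y[k] = Σ_j f[j]·g[(k-j) mod 5] directly, or use IDFT(DFT(f) · DFT(g)). y[0] = 4×1 + 4×5 + 4×2 + 1×3 + 5×5 = 60; y[1] = 4×5 + 4×1 + 4×5 + 1×2 + 5×3 = 61; y[2] = 4×3 + 4×5 + 4×1 + 1×5 + 5×2 = 51; y[3] = 4×2 + 4×3 + 4×5 + 1×1 + 5×5 = 66; y[4] = 4×5 + 4×2 + 4×3 + 1×5 + 5×1 = 50. Result: [60, 61, 51, 66, 50]

[60, 61, 51, 66, 50]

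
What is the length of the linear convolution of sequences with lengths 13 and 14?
Linear/full convolution length: m + n - 1 = 13 + 14 - 1 = 26

26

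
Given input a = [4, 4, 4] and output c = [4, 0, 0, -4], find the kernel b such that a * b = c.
Output length 4 = len(a) + len(b) - 1 ⇒ len(b) = 2. Solve b forward using b[k] = (c[k] - Σ_{i≥1} a[i]·b[k-i]) / a[0]: b[0] = c[0] / a[0] = 4 / 4 = 1; b[1] = (c[1] - 4×1) / a[0] = (0 - 4×1) / 4 = -1. So b = [1, -1]. Forward-check [4, 4, 4] * [1, -1]: c[0] = 4×1 = 4; c[1] = 4×-1 + 4×1 = 0; c[2] = 4×-1 + 4×1 = 0; c[3] = 4×-1 = -4 → [4, 0, 0, -4] ✓

[1, -1]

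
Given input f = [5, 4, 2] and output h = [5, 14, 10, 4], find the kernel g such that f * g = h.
Output length 4 = len(f) + len(g) - 1 ⇒ len(g) = 2. Solve g forward using g[k] = (h[k] - Σ_{i≥1} f[i]·g[k-i]) / f[0]: g[0] = h[0] / f[0] = 5 / 5 = 1; g[1] = (h[1] - 4×1) / f[0] = (14 - 4×1) / 5 = 2. So g = [1, 2]. Forward-check [5, 4, 2] * [1, 2]: h[0] = 5×1 = 5; h[1] = 5×2 + 4×1 = 14; h[2] = 4×2 + 2×1 = 10; h[3] = 2×2 = 4 → [5, 14, 10, 4] ✓

[1, 2]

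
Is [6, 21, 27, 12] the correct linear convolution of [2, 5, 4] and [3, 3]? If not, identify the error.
Recompute linear convolution of [2, 5, 4] and [3, 3]: y[0] = 2×3 = 6; y[1] = 2×3 + 5×3 = 21; y[2] = 5×3 + 4×3 = 27; y[3] = 4×3 = 12 → [6, 21, 27, 12]. Given [6, 21, 27, 12] matches, so answer: Yes

Yes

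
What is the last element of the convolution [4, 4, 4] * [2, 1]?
Use y[k] = Σ_i a[i]·b[k-i] at k=3. y[3] = 4×1 = 4

4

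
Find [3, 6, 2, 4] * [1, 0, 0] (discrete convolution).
y[0] = 3×1 = 3; y[1] = 3×0 + 6×1 = 6; y[2] = 3×0 + 6×0 + 2×1 = 2; y[3] = 6×0 + 2×0 + 4×1 = 4; y[4] = 2×0 + 4×0 = 0; y[5] = 4×0 = 0

[3, 6, 2, 4, 0, 0]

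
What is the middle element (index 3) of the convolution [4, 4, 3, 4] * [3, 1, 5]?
Use y[k] = Σ_i a[i]·b[k-i] at k=3. y[3] = 4×5 + 3×1 + 4×3 = 35

35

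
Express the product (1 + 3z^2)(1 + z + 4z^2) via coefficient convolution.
Ascending coefficients: a = [1, 0, 3], b = [1, 1, 4]. c[0] = 1×1 = 1; c[1] = 1×1 + 0×1 = 1; c[2] = 1×4 + 0×1 + 3×1 = 7; c[3] = 0×4 + 3×1 = 3; c[4] = 3×4 = 12. Result coefficients: [1, 1, 7, 3, 12] → 1 + z + 7z^2 + 3z^3 + 12z^4

1 + z + 7z^2 + 3z^3 + 12z^4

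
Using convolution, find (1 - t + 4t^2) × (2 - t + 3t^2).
Ascending coefficients: a = [1, -1, 4], b = [2, -1, 3]. c[0] = 1×2 = 2; c[1] = 1×-1 + -1×2 = -3; c[2] = 1×3 + -1×-1 + 4×2 = 12; c[3] = -1×3 + 4×-1 = -7; c[4] = 4×3 = 12. Result coefficients: [2, -3, 12, -7, 12] → 2 - 3t + 12t^2 - 7t^3 + 12t^4

2 - 3t + 12t^2 - 7t^3 + 12t^4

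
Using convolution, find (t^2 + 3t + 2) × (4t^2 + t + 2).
Ascending coefficients: a = [2, 3, 1], b = [2, 1, 4]. c[0] = 2×2 = 4; c[1] = 2×1 + 3×2 = 8; c[2] = 2×4 + 3×1 + 1×2 = 13; c[3] = 3×4 + 1×1 = 13; c[4] = 1×4 = 4. Result coefficients: [4, 8, 13, 13, 4] → 4t^4 + 13t^3 + 13t^2 + 8t + 4

4t^4 + 13t^3 + 13t^2 + 8t + 4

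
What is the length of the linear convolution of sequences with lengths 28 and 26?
Linear/full convolution length: m + n - 1 = 28 + 26 - 1 = 53

53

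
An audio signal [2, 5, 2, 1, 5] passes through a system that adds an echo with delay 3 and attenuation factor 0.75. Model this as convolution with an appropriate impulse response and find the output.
Direct-path + delayed-attenuated-path model → impulse response h = [1, 0, 0, 0.75] (1 at lag 0, 0.75 at lag 3). Output y[n] = x[n] + 0.75·x[n - 3] (with x[n] = 0 outside 0..4): y[0] = 2 + 0.75×0 = 2; y[1] = 5 + 0.75×0 = 5; y[2] = 2 + 0.75×0 = 2; y[3] = 1 + 0.75×2 = 2.5; y[4] = 5 + 0.75×5 = 8.75; y[5] = 0 + 0.75×2 = 1.5; y[6] = 0 + 0.75×1 = 0.75; y[7] = 0 + 0.75×5 = 3.75. So y = [2, 5, 2, 2.5, 8.75, 1.5, 0.75, 3.75]

[2, 5, 2, 2.5, 8.75, 1.5, 0.75, 3.75]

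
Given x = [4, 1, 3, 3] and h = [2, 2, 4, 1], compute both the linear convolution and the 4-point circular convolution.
Linear: y_lin[0] = 4×2 = 8; y_lin[1] = 4×2 + 1×2 = 10; y_lin[2] = 4×4 + 1×2 + 3×2 = 24; y_lin[3] = 4×1 + 1×4 + 3×2 + 3×2 = 20; y_lin[4] = 1×1 + 3×4 + 3×2 = 19; y_lin[5] = 3×1 + 3×4 = 15; y_lin[6] = 3×1 = 3 → [8, 10, 24, 20, 19, 15, 3]. Circular (length 4): y[0] = 4×2 + 1×1 + 3×4 + 3×2 = 27; y[1] = 4×2 + 1×2 + 3×1 + 3×4 = 25; y[2] = 4×4 + 1×2 + 3×2 + 3×1 = 27; y[3] = 4×1 + 1×4 + 3×2 + 3×2 = 20 → [27, 25, 27, 20]

Linear: [8, 10, 24, 20, 19, 15, 3], Circular: [27, 25, 27, 20]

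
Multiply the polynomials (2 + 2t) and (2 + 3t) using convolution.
Ascending coefficients: a = [2, 2], b = [2, 3]. c[0] = 2×2 = 4; c[1] = 2×3 + 2×2 = 10; c[2] = 2×3 = 6. Result coefficients: [4, 10, 6] → 4 + 10t + 6t^2

4 + 10t + 6t^2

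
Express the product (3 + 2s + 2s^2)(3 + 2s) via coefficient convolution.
Ascending coefficients: a = [3, 2, 2], b = [3, 2]. c[0] = 3×3 = 9; c[1] = 3×2 + 2×3 = 12; c[2] = 2×2 + 2×3 = 10; c[3] = 2×2 = 4. Result coefficients: [9, 12, 10, 4] → 9 + 12s + 10s^2 + 4s^3

9 + 12s + 10s^2 + 4s^3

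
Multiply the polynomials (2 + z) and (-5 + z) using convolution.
Ascending coefficients: a = [2, 1], b = [-5, 1]. c[0] = 2×-5 = -10; c[1] = 2×1 + 1×-5 = -3; c[2] = 1×1 = 1. Result coefficients: [-10, -3, 1] → -10 - 3z + z^2

-10 - 3z + z^2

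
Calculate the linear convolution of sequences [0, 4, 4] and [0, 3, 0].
y[0] = 0×0 = 0; y[1] = 0×3 + 4×0 = 0; y[2] = 0×0 + 4×3 + 4×0 = 12; y[3] = 4×0 + 4×3 = 12; y[4] = 4×0 = 0

[0, 0, 12, 12, 0]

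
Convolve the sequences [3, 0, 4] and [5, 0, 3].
y[0] = 3×5 = 15; y[1] = 3×0 + 0×5 = 0; y[2] = 3×3 + 0×0 + 4×5 = 29; y[3] = 0×3 + 4×0 = 0; y[4] = 4×3 = 12

[15, 0, 29, 0, 12]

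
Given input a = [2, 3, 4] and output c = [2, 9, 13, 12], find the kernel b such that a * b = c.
Output length 4 = len(a) + len(b) - 1 ⇒ len(b) = 2. Solve b forward using b[k] = (c[k] - Σ_{i≥1} a[i]·b[k-i]) / a[0]: b[0] = c[0] / a[0] = 2 / 2 = 1; b[1] = (c[1] - 3×1) / a[0] = (9 - 3×1) / 2 = 3. So b = [1, 3]. Forward-check [2, 3, 4] * [1, 3]: c[0] = 2×1 = 2; c[1] = 2×3 + 3×1 = 9; c[2] = 3×3 + 4×1 = 13; c[3] = 4×3 = 12 → [2, 9, 13, 12] ✓

[1, 3]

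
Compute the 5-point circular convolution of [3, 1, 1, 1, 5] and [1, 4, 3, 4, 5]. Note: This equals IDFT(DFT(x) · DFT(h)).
Either evaluate y[k] = Σ_j x[j]·h[(k-j) mod 5] directly, or use IDFT(DFT(x) · DFT(h)). y[0] = 3×1 + 1×5 + 1×4 + 1×3 + 5×4 = 35; y[1] = 3×4 + 1×1 + 1×5 + 1×4 + 5×3 = 37; y[2] = 3×3 + 1×4 + 1×1 + 1×5 + 5×4 = 39; y[3] = 3×4 + 1×3 + 1×4 + 1×1 + 5×5 = 45; y[4] = 3×5 + 1×4 + 1×3 + 1×4 + 5×1 = 31. Result: [35, 37, 39, 45, 31]

[35, 37, 39, 45, 31]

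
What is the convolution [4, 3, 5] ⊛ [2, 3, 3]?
y[0] = 4×2 = 8; y[1] = 4×3 + 3×2 = 18; y[2] = 4×3 + 3×3 + 5×2 = 31; y[3] = 3×3 + 5×3 = 24; y[4] = 5×3 = 15

[8, 18, 31, 24, 15]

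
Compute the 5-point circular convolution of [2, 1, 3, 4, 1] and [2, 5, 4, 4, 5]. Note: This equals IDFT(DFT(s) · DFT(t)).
Either evaluate y[k] = Σ_j s[j]·t[(k-j) mod 5] directly, or use IDFT(DFT(s) · DFT(t)). y[0] = 2×2 + 1×5 + 3×4 + 4×4 + 1×5 = 42; y[1] = 2×5 + 1×2 + 3×5 + 4×4 + 1×4 = 47; y[2] = 2×4 + 1×5 + 3×2 + 4×5 + 1×4 = 43; y[3] = 2×4 + 1×4 + 3×5 + 4×2 + 1×5 = 40; y[4] = 2×5 + 1×4 + 3×4 + 4×5 + 1×2 = 48. Result: [42, 47, 43, 40, 48]

[42, 47, 43, 40, 48]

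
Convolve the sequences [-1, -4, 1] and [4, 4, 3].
y[0] = -1×4 = -4; y[1] = -1×4 + -4×4 = -20; y[2] = -1×3 + -4×4 + 1×4 = -15; y[3] = -4×3 + 1×4 = -8; y[4] = 1×3 = 3

[-4, -20, -15, -8, 3]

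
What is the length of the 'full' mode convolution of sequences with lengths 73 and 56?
Linear/full convolution length: m + n - 1 = 73 + 56 - 1 = 128

128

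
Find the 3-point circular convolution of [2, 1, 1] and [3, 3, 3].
Use y[k] = Σ_j x[j]·h[(k-j) mod 3]. y[0] = 2×3 + 1×3 + 1×3 = 12; y[1] = 2×3 + 1×3 + 1×3 = 12; y[2] = 2×3 + 1×3 + 1×3 = 12. Result: [12, 12, 12]

[12, 12, 12]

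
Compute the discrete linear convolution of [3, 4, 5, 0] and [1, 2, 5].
y[0] = 3×1 = 3; y[1] = 3×2 + 4×1 = 10; y[2] = 3×5 + 4×2 + 5×1 = 28; y[3] = 4×5 + 5×2 + 0×1 = 30; y[4] = 5×5 + 0×2 = 25; y[5] = 0×5 = 0

[3, 10, 28, 30, 25, 0]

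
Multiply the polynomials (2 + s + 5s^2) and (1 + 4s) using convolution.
Ascending coefficients: a = [2, 1, 5], b = [1, 4]. c[0] = 2×1 = 2; c[1] = 2×4 + 1×1 = 9; c[2] = 1×4 + 5×1 = 9; c[3] = 5×4 = 20. Result coefficients: [2, 9, 9, 20] → 2 + 9s + 9s^2 + 20s^3

2 + 9s + 9s^2 + 20s^3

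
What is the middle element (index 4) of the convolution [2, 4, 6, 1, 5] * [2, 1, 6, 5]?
Use y[k] = Σ_i a[i]·b[k-i] at k=4. y[4] = 4×5 + 6×6 + 1×1 + 5×2 = 67

67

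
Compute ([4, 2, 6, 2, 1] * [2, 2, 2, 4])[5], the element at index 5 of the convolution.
Use y[k] = Σ_i a[i]·b[k-i] at k=5. y[5] = 6×4 + 2×2 + 1×2 = 30

30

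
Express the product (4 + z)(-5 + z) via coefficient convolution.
Ascending coefficients: a = [4, 1], b = [-5, 1]. c[0] = 4×-5 = -20; c[1] = 4×1 + 1×-5 = -1; c[2] = 1×1 = 1. Result coefficients: [-20, -1, 1] → -20 - z + z^2

-20 - z + z^2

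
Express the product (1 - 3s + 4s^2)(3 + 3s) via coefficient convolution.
Ascending coefficients: a = [1, -3, 4], b = [3, 3]. c[0] = 1×3 = 3; c[1] = 1×3 + -3×3 = -6; c[2] = -3×3 + 4×3 = 3; c[3] = 4×3 = 12. Result coefficients: [3, -6, 3, 12] → 3 - 6s + 3s^2 + 12s^3

3 - 6s + 3s^2 + 12s^3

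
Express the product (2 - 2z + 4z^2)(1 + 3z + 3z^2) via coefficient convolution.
Ascending coefficients: a = [2, -2, 4], b = [1, 3, 3]. c[0] = 2×1 = 2; c[1] = 2×3 + -2×1 = 4; c[2] = 2×3 + -2×3 + 4×1 = 4; c[3] = -2×3 + 4×3 = 6; c[4] = 4×3 = 12. Result coefficients: [2, 4, 4, 6, 12] → 2 + 4z + 4z^2 + 6z^3 + 12z^4

2 + 4z + 4z^2 + 6z^3 + 12z^4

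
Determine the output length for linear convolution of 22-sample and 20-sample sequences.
Linear/full convolution length: m + n - 1 = 22 + 20 - 1 = 41

41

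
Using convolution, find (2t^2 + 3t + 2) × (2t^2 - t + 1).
Ascending coefficients: a = [2, 3, 2], b = [1, -1, 2]. c[0] = 2×1 = 2; c[1] = 2×-1 + 3×1 = 1; c[2] = 2×2 + 3×-1 + 2×1 = 3; c[3] = 3×2 + 2×-1 = 4; c[4] = 2×2 = 4. Result coefficients: [2, 1, 3, 4, 4] → 4t^4 + 4t^3 + 3t^2 + t + 2

4t^4 + 4t^3 + 3t^2 + t + 2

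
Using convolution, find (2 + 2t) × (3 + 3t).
Ascending coefficients: a = [2, 2], b = [3, 3]. c[0] = 2×3 = 6; c[1] = 2×3 + 2×3 = 12; c[2] = 2×3 = 6. Result coefficients: [6, 12, 6] → 6 + 12t + 6t^2

6 + 12t + 6t^2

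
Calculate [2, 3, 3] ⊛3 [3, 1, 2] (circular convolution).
Use y[k] = Σ_j x[j]·h[(k-j) mod 3]. y[0] = 2×3 + 3×2 + 3×1 = 15; y[1] = 2×1 + 3×3 + 3×2 = 17; y[2] = 2×2 + 3×1 + 3×3 = 16. Result: [15, 17, 16]

[15, 17, 16]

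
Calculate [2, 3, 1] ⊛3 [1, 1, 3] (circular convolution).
Use y[k] = Σ_j x[j]·h[(k-j) mod 3]. y[0] = 2×1 + 3×3 + 1×1 = 12; y[1] = 2×1 + 3×1 + 1×3 = 8; y[2] = 2×3 + 3×1 + 1×1 = 10. Result: [12, 8, 10]

[12, 8, 10]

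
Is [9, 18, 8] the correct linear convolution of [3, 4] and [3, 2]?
Recompute linear convolution of [3, 4] and [3, 2]: y[0] = 3×3 = 9; y[1] = 3×2 + 4×3 = 18; y[2] = 4×2 = 8 → [9, 18, 8]. Given [9, 18, 8] matches, so answer: Yes

Yes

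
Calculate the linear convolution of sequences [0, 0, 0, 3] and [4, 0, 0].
y[0] = 0×4 = 0; y[1] = 0×0 + 0×4 = 0; y[2] = 0×0 + 0×0 + 0×4 = 0; y[3] = 0×0 + 0×0 + 3×4 = 12; y[4] = 0×0 + 3×0 = 0; y[5] = 3×0 = 0

[0, 0, 0, 12, 0, 0]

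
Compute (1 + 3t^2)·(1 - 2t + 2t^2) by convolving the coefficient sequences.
Ascending coefficients: a = [1, 0, 3], b = [1, -2, 2]. c[0] = 1×1 = 1; c[1] = 1×-2 + 0×1 = -2; c[2] = 1×2 + 0×-2 + 3×1 = 5; c[3] = 0×2 + 3×-2 = -6; c[4] = 3×2 = 6. Result coefficients: [1, -2, 5, -6, 6] → 1 - 2t + 5t^2 - 6t^3 + 6t^4

1 - 2t + 5t^2 - 6t^3 + 6t^4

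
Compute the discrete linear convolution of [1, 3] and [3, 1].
y[0] = 1×3 = 3; y[1] = 1×1 + 3×3 = 10; y[2] = 3×1 = 3

[3, 10, 3]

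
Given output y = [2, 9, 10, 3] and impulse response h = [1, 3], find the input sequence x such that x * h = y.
Deconvolve y=[2, 9, 10, 3] by h=[1, 3]. Since h[0]=1, solve forward: x[0] = y[0] / 1 = 2; x[1] = (y[1] - 2×3) / 1 = 3; x[2] = (y[2] - 3×3) / 1 = 1. So x = [2, 3, 1]. Check by forward convolution: y[0] = 2×1 = 2; y[1] = 2×3 + 3×1 = 9; y[2] = 3×3 + 1×1 = 10; y[3] = 1×3 = 3

[2, 3, 1]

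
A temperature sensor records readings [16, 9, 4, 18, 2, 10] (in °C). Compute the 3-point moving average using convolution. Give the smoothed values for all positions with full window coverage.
3-point moving average kernel = [1, 1, 1]. Apply in 'valid' mode (full window coverage): avg[0] = (16 + 9 + 4) / 3 = 9.67; avg[1] = (9 + 4 + 18) / 3 = 10.33; avg[2] = (4 + 18 + 2) / 3 = 8.0; avg[3] = (18 + 2 + 10) / 3 = 10.0. Smoothed values: [9.67, 10.33, 8.0, 10.0]

[9.67, 10.33, 8.0, 10.0]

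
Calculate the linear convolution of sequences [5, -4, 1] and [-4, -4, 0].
y[0] = 5×-4 = -20; y[1] = 5×-4 + -4×-4 = -4; y[2] = 5×0 + -4×-4 + 1×-4 = 12; y[3] = -4×0 + 1×-4 = -4; y[4] = 1×0 = 0

[-20, -4, 12, -4, 0]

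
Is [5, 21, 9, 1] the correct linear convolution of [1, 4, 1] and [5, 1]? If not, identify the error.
Recompute linear convolution of [1, 4, 1] and [5, 1]: y[0] = 1×5 = 5; y[1] = 1×1 + 4×5 = 21; y[2] = 4×1 + 1×5 = 9; y[3] = 1×1 = 1 → [5, 21, 9, 1]. Given [5, 21, 9, 1] matches, so answer: Yes

Yes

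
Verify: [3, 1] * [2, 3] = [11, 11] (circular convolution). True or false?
Recompute circular convolution of [3, 1] and [2, 3]: y[0] = 3×2 + 1×3 = 9; y[1] = 3×3 + 1×2 = 11 → [9, 11]. Compare to given [11, 11]: they differ at index 0: given 11, correct 9, so answer: No

No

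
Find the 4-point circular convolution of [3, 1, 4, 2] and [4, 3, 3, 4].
Use y[k] = Σ_j a[j]·b[(k-j) mod 4]. y[0] = 3×4 + 1×4 + 4×3 + 2×3 = 34; y[1] = 3×3 + 1×4 + 4×4 + 2×3 = 35; y[2] = 3×3 + 1×3 + 4×4 + 2×4 = 36; y[3] = 3×4 + 1×3 + 4×3 + 2×4 = 35. Result: [34, 35, 36, 35]

[34, 35, 36, 35]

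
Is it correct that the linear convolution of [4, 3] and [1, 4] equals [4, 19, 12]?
Recompute linear convolution of [4, 3] and [1, 4]: y[0] = 4×1 = 4; y[1] = 4×4 + 3×1 = 19; y[2] = 3×4 = 12 → [4, 19, 12]. Given [4, 19, 12] matches, so answer: Yes

Yes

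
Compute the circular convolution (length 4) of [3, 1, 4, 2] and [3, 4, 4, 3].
Use y[k] = Σ_j f[j]·g[(k-j) mod 4]. y[0] = 3×3 + 1×3 + 4×4 + 2×4 = 36; y[1] = 3×4 + 1×3 + 4×3 + 2×4 = 35; y[2] = 3×4 + 1×4 + 4×3 + 2×3 = 34; y[3] = 3×3 + 1×4 + 4×4 + 2×3 = 35. Result: [36, 35, 34, 35]

[36, 35, 34, 35]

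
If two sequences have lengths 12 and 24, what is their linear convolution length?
Linear/full convolution length: m + n - 1 = 12 + 24 - 1 = 35

35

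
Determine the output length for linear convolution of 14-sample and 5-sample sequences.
Linear/full convolution length: m + n - 1 = 14 + 5 - 1 = 18

18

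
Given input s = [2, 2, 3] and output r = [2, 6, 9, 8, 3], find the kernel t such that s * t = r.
Output length 5 = len(s) + len(t) - 1 ⇒ len(t) = 3. Solve t forward using t[k] = (r[k] - Σ_{i≥1} s[i]·t[k-i]) / s[0]: t[0] = r[0] / s[0] = 2 / 2 = 1; t[1] = (r[1] - 2×1) / s[0] = (6 - 2×1) / 2 = 2; t[2] = (r[2] - 2×2 - 3×1) / s[0] = (9 - 2×2 - 3×1) / 2 = 1. So t = [1, 2, 1]. Forward-check [2, 2, 3] * [1, 2, 1]: r[0] = 2×1 = 2; r[1] = 2×2 + 2×1 = 6; r[2] = 2×1 + 2×2 + 3×1 = 9; r[3] = 2×1 + 3×2 = 8; r[4] = 3×1 = 3 → [2, 6, 9, 8, 3] ✓

[1, 2, 1]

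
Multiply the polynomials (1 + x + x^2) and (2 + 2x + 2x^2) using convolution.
Ascending coefficients: a = [1, 1, 1], b = [2, 2, 2]. c[0] = 1×2 = 2; c[1] = 1×2 + 1×2 = 4; c[2] = 1×2 + 1×2 + 1×2 = 6; c[3] = 1×2 + 1×2 = 4; c[4] = 1×2 = 2. Result coefficients: [2, 4, 6, 4, 2] → 2 + 4x + 6x^2 + 4x^3 + 2x^4

2 + 4x + 6x^2 + 4x^3 + 2x^4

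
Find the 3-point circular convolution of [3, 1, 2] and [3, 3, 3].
Use y[k] = Σ_j a[j]·b[(k-j) mod 3]. y[0] = 3×3 + 1×3 + 2×3 = 18; y[1] = 3×3 + 1×3 + 2×3 = 18; y[2] = 3×3 + 1×3 + 2×3 = 18. Result: [18, 18, 18]

[18, 18, 18]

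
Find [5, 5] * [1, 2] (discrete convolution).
y[0] = 5×1 = 5; y[1] = 5×2 + 5×1 = 15; y[2] = 5×2 = 10

[5, 15, 10]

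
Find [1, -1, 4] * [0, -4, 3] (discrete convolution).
y[0] = 1×0 = 0; y[1] = 1×-4 + -1×0 = -4; y[2] = 1×3 + -1×-4 + 4×0 = 7; y[3] = -1×3 + 4×-4 = -19; y[4] = 4×3 = 12

[0, -4, 7, -19, 12]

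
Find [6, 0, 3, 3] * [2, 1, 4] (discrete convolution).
y[0] = 6×2 = 12; y[1] = 6×1 + 0×2 = 6; y[2] = 6×4 + 0×1 + 3×2 = 30; y[3] = 0×4 + 3×1 + 3×2 = 9; y[4] = 3×4 + 3×1 = 15; y[5] = 3×4 = 12

[12, 6, 30, 9, 15, 12]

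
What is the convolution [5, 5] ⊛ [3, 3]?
y[0] = 5×3 = 15; y[1] = 5×3 + 5×3 = 30; y[2] = 5×3 = 15

[15, 30, 15]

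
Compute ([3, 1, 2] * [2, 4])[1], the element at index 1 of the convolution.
Use y[k] = Σ_i a[i]·b[k-i] at k=1. y[1] = 3×4 + 1×2 = 14

14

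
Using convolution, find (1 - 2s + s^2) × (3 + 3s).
Ascending coefficients: a = [1, -2, 1], b = [3, 3]. c[0] = 1×3 = 3; c[1] = 1×3 + -2×3 = -3; c[2] = -2×3 + 1×3 = -3; c[3] = 1×3 = 3. Result coefficients: [3, -3, -3, 3] → 3 - 3s - 3s^2 + 3s^3

3 - 3s - 3s^2 + 3s^3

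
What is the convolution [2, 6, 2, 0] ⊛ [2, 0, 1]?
y[0] = 2×2 = 4; y[1] = 2×0 + 6×2 = 12; y[2] = 2×1 + 6×0 + 2×2 = 6; y[3] = 6×1 + 2×0 + 0×2 = 6; y[4] = 2×1 + 0×0 = 2; y[5] = 0×1 = 0

[4, 12, 6, 6, 2, 0]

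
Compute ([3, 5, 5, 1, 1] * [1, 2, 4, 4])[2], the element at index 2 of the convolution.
Use y[k] = Σ_i a[i]·b[k-i] at k=2. y[2] = 3×4 + 5×2 + 5×1 = 27

27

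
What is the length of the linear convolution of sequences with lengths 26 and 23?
Linear/full convolution length: m + n - 1 = 26 + 23 - 1 = 48

48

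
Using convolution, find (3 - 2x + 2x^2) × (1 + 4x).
Ascending coefficients: a = [3, -2, 2], b = [1, 4]. c[0] = 3×1 = 3; c[1] = 3×4 + -2×1 = 10; c[2] = -2×4 + 2×1 = -6; c[3] = 2×4 = 8. Result coefficients: [3, 10, -6, 8] → 3 + 10x - 6x^2 + 8x^3

3 + 10x - 6x^2 + 8x^3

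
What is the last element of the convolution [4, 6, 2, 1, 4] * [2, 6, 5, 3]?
Use y[k] = Σ_i a[i]·b[k-i] at k=7. y[7] = 4×3 = 12

12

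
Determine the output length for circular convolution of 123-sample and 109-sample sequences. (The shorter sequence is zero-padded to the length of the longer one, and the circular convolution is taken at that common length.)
Circular convolution (zero-padding the shorter input) has length max(m, n) = max(123, 109) = 123

123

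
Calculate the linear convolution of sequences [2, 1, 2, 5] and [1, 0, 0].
y[0] = 2×1 = 2; y[1] = 2×0 + 1×1 = 1; y[2] = 2×0 + 1×0 + 2×1 = 2; y[3] = 1×0 + 2×0 + 5×1 = 5; y[4] = 2×0 + 5×0 = 0; y[5] = 5×0 = 0

[2, 1, 2, 5, 0, 0]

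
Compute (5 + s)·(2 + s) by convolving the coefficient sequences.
Ascending coefficients: a = [5, 1], b = [2, 1]. c[0] = 5×2 = 10; c[1] = 5×1 + 1×2 = 7; c[2] = 1×1 = 1. Result coefficients: [10, 7, 1] → 10 + 7s + s^2

10 + 7s + s^2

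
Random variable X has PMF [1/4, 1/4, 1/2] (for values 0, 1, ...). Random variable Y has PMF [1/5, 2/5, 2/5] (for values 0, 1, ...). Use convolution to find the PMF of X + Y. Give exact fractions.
P(X+Y=k) = Σ_i P(X=i)·P(Y=k-i) — a convolution of [1/4, 1/4, 1/2] and [1/5, 2/5, 2/5]. P(X+Y=0) = (1/4)×(1/5) = 1/20; P(X+Y=1) = (1/4)×(2/5) + (1/4)×(1/5) = 1/10 + 1/20 = 3/20; P(X+Y=2) = (1/4)×(2/5) + (1/4)×(2/5) + (1/2)×(1/5) = 1/10 + 1/10 + 1/10 = 3/10; P(X+Y=3) = (1/4)×(2/5) + (1/2)×(2/5) = 1/10 + 1/5 = 3/10; P(X+Y=4) = (1/2)×(2/5) = 1/5. PMF: [1/20, 3/20, 3/10, 3/10, 1/5] (sums to 1 ✓)

[1/20, 3/20, 3/10, 3/10, 1/5]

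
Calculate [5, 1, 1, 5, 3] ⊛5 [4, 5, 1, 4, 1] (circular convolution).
Use y[k] = Σ_j u[j]·v[(k-j) mod 5]. y[0] = 5×4 + 1×1 + 1×4 + 5×1 + 3×5 = 45; y[1] = 5×5 + 1×4 + 1×1 + 5×4 + 3×1 = 53; y[2] = 5×1 + 1×5 + 1×4 + 5×1 + 3×4 = 31; y[3] = 5×4 + 1×1 + 1×5 + 5×4 + 3×1 = 49; y[4] = 5×1 + 1×4 + 1×1 + 5×5 + 3×4 = 47. Result: [45, 53, 31, 49, 47]

[45, 53, 31, 49, 47]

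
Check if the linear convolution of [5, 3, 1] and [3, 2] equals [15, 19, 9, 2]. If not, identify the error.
Recompute linear convolution of [5, 3, 1] and [3, 2]: y[0] = 5×3 = 15; y[1] = 5×2 + 3×3 = 19; y[2] = 3×2 + 1×3 = 9; y[3] = 1×2 = 2 → [15, 19, 9, 2]. Given [15, 19, 9, 2] matches, so answer: Yes

Yes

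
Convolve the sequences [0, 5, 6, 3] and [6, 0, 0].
y[0] = 0×6 = 0; y[1] = 0×0 + 5×6 = 30; y[2] = 0×0 + 5×0 + 6×6 = 36; y[3] = 5×0 + 6×0 + 3×6 = 18; y[4] = 6×0 + 3×0 = 0; y[5] = 3×0 = 0

[0, 30, 36, 18, 0, 0]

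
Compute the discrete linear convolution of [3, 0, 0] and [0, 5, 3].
y[0] = 3×0 = 0; y[1] = 3×5 + 0×0 = 15; y[2] = 3×3 + 0×5 + 0×0 = 9; y[3] = 0×3 + 0×5 = 0; y[4] = 0×3 = 0

[0, 15, 9, 0, 0]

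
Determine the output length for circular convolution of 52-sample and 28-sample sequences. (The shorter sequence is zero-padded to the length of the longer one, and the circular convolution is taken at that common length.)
Circular convolution (zero-padding the shorter input) has length max(m, n) = max(52, 28) = 52

52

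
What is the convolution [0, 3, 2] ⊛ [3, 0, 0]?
y[0] = 0×3 = 0; y[1] = 0×0 + 3×3 = 9; y[2] = 0×0 + 3×0 + 2×3 = 6; y[3] = 3×0 + 2×0 = 0; y[4] = 2×0 = 0

[0, 9, 6, 0, 0]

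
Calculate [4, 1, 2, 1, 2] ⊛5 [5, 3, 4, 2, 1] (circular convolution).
Use y[k] = Σ_j u[j]·v[(k-j) mod 5]. y[0] = 4×5 + 1×1 + 2×2 + 1×4 + 2×3 = 35; y[1] = 4×3 + 1×5 + 2×1 + 1×2 + 2×4 = 29; y[2] = 4×4 + 1×3 + 2×5 + 1×1 + 2×2 = 34; y[3] = 4×2 + 1×4 + 2×3 + 1×5 + 2×1 = 25; y[4] = 4×1 + 1×2 + 2×4 + 1×3 + 2×5 = 27. Result: [35, 29, 34, 25, 27]

[35, 29, 34, 25, 27]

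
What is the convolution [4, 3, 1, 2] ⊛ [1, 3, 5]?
y[0] = 4×1 = 4; y[1] = 4×3 + 3×1 = 15; y[2] = 4×5 + 3×3 + 1×1 = 30; y[3] = 3×5 + 1×3 + 2×1 = 20; y[4] = 1×5 + 2×3 = 11; y[5] = 2×5 = 10

[4, 15, 30, 20, 11, 10]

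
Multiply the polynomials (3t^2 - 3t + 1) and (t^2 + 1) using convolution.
Ascending coefficients: a = [1, -3, 3], b = [1, 0, 1]. c[0] = 1×1 = 1; c[1] = 1×0 + -3×1 = -3; c[2] = 1×1 + -3×0 + 3×1 = 4; c[3] = -3×1 + 3×0 = -3; c[4] = 3×1 = 3. Result coefficients: [1, -3, 4, -3, 3] → 3t^4 - 3t^3 + 4t^2 - 3t + 1

3t^4 - 3t^3 + 4t^2 - 3t + 1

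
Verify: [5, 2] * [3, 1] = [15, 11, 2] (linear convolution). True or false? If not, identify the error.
Recompute linear convolution of [5, 2] and [3, 1]: y[0] = 5×3 = 15; y[1] = 5×1 + 2×3 = 11; y[2] = 2×1 = 2 → [15, 11, 2]. Given [15, 11, 2] matches, so answer: Yes

Yes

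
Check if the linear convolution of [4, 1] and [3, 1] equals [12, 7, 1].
Recompute linear convolution of [4, 1] and [3, 1]: y[0] = 4×3 = 12; y[1] = 4×1 + 1×3 = 7; y[2] = 1×1 = 1 → [12, 7, 1]. Given [12, 7, 1] matches, so answer: Yes

Yes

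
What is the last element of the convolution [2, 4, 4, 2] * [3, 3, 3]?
Use y[k] = Σ_i a[i]·b[k-i] at k=5. y[5] = 2×3 = 6

6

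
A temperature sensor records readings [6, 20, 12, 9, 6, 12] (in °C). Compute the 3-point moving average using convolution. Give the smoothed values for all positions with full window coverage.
3-point moving average kernel = [1, 1, 1]. Apply in 'valid' mode (full window coverage): avg[0] = (6 + 20 + 12) / 3 = 12.67; avg[1] = (20 + 12 + 9) / 3 = 13.67; avg[2] = (12 + 9 + 6) / 3 = 9.0; avg[3] = (9 + 6 + 12) / 3 = 9.0. Smoothed values: [12.67, 13.67, 9.0, 9.0]

[12.67, 13.67, 9.0, 9.0]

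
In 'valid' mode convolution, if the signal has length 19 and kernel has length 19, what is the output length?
'Valid' mode counts only positions where the kernel fully overlaps the signal: m - n + 1 = 19 - 19 + 1 = 1

1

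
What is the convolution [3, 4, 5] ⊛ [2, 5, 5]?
y[0] = 3×2 = 6; y[1] = 3×5 + 4×2 = 23; y[2] = 3×5 + 4×5 + 5×2 = 45; y[3] = 4×5 + 5×5 = 45; y[4] = 5×5 = 25

[6, 23, 45, 45, 25]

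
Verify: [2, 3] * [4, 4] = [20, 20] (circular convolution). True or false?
Recompute circular convolution of [2, 3] and [4, 4]: y[0] = 2×4 + 3×4 = 20; y[1] = 2×4 + 3×4 = 20 → [20, 20]. Given [20, 20] matches, so answer: Yes

Yes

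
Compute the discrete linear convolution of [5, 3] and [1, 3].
y[0] = 5×1 = 5; y[1] = 5×3 + 3×1 = 18; y[2] = 3×3 = 9

[5, 18, 9]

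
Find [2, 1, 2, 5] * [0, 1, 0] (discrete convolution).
y[0] = 2×0 = 0; y[1] = 2×1 + 1×0 = 2; y[2] = 2×0 + 1×1 + 2×0 = 1; y[3] = 1×0 + 2×1 + 5×0 = 2; y[4] = 2×0 + 5×1 = 5; y[5] = 5×0 = 0

[0, 2, 1, 2, 5, 0]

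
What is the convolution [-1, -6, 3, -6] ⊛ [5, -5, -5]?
y[0] = -1×5 = -5; y[1] = -1×-5 + -6×5 = -25; y[2] = -1×-5 + -6×-5 + 3×5 = 50; y[3] = -6×-5 + 3×-5 + -6×5 = -15; y[4] = 3×-5 + -6×-5 = 15; y[5] = -6×-5 = 30

[-5, -25, 50, -15, 15, 30]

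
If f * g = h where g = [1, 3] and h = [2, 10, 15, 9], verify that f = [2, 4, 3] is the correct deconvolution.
Forward-compute [2, 4, 3] * [1, 3]: h[0] = 2×1 = 2; h[1] = 2×3 + 4×1 = 10; h[2] = 4×3 + 3×1 = 15; h[3] = 3×3 = 9 → [2, 10, 15, 9]. Matches given h = [2, 10, 15, 9], so verified.

Verified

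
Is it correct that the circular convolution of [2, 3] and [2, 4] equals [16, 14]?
Recompute circular convolution of [2, 3] and [2, 4]: y[0] = 2×2 + 3×4 = 16; y[1] = 2×4 + 3×2 = 14 → [16, 14]. Given [16, 14] matches, so answer: Yes

Yes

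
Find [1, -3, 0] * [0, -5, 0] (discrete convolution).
y[0] = 1×0 = 0; y[1] = 1×-5 + -3×0 = -5; y[2] = 1×0 + -3×-5 + 0×0 = 15; y[3] = -3×0 + 0×-5 = 0; y[4] = 0×0 = 0

[0, -5, 15, 0, 0]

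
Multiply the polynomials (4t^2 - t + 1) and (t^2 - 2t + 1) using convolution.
Ascending coefficients: a = [1, -1, 4], b = [1, -2, 1]. c[0] = 1×1 = 1; c[1] = 1×-2 + -1×1 = -3; c[2] = 1×1 + -1×-2 + 4×1 = 7; c[3] = -1×1 + 4×-2 = -9; c[4] = 4×1 = 4. Result coefficients: [1, -3, 7, -9, 4] → 4t^4 - 9t^3 + 7t^2 - 3t + 1

4t^4 - 9t^3 + 7t^2 - 3t + 1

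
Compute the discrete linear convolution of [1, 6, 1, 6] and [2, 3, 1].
y[0] = 1×2 = 2; y[1] = 1×3 + 6×2 = 15; y[2] = 1×1 + 6×3 + 1×2 = 21; y[3] = 6×1 + 1×3 + 6×2 = 21; y[4] = 1×1 + 6×3 = 19; y[5] = 6×1 = 6

[2, 15, 21, 21, 19, 6]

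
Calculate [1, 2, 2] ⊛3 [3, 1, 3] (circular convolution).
Use y[k] = Σ_j f[j]·g[(k-j) mod 3]. y[0] = 1×3 + 2×3 + 2×1 = 11; y[1] = 1×1 + 2×3 + 2×3 = 13; y[2] = 1×3 + 2×1 + 2×3 = 11. Result: [11, 13, 11]

[11, 13, 11]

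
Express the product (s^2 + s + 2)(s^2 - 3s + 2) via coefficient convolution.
Ascending coefficients: a = [2, 1, 1], b = [2, -3, 1]. c[0] = 2×2 = 4; c[1] = 2×-3 + 1×2 = -4; c[2] = 2×1 + 1×-3 + 1×2 = 1; c[3] = 1×1 + 1×-3 = -2; c[4] = 1×1 = 1. Result coefficients: [4, -4, 1, -2, 1] → s^4 - 2s^3 + s^2 - 4s + 4

s^4 - 2s^3 + s^2 - 4s + 4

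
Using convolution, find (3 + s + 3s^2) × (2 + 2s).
Ascending coefficients: a = [3, 1, 3], b = [2, 2]. c[0] = 3×2 = 6; c[1] = 3×2 + 1×2 = 8; c[2] = 1×2 + 3×2 = 8; c[3] = 3×2 = 6. Result coefficients: [6, 8, 8, 6] → 6 + 8s + 8s^2 + 6s^3

6 + 8s + 8s^2 + 6s^3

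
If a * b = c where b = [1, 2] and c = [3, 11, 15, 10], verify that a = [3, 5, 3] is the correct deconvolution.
Forward-compute [3, 5, 3] * [1, 2]: c[0] = 3×1 = 3; c[1] = 3×2 + 5×1 = 11; c[2] = 5×2 + 3×1 = 13; c[3] = 3×2 = 6 → [3, 11, 13, 6]. Does not match given c = [3, 11, 15, 10].

Not verified. [3, 5, 3] * [1, 2] = [3, 11, 13, 6], which differs from [3, 11, 15, 10] at index 2.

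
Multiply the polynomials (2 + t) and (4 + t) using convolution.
Ascending coefficients: a = [2, 1], b = [4, 1]. c[0] = 2×4 = 8; c[1] = 2×1 + 1×4 = 6; c[2] = 1×1 = 1. Result coefficients: [8, 6, 1] → 8 + 6t + t^2

8 + 6t + t^2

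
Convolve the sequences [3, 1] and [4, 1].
y[0] = 3×4 = 12; y[1] = 3×1 + 1×4 = 7; y[2] = 1×1 = 1

[12, 7, 1]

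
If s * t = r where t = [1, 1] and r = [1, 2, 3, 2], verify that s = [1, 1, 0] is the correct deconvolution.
Forward-compute [1, 1, 0] * [1, 1]: r[0] = 1×1 = 1; r[1] = 1×1 + 1×1 = 2; r[2] = 1×1 + 0×1 = 1; r[3] = 0×1 = 0 → [1, 2, 1, 0]. Does not match given r = [1, 2, 3, 2].

Not verified. [1, 1, 0] * [1, 1] = [1, 2, 1, 0], which differs from [1, 2, 3, 2] at index 2.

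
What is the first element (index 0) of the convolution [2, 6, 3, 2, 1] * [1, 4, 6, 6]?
Use y[k] = Σ_i a[i]·b[k-i] at k=0. y[0] = 2×1 = 2

2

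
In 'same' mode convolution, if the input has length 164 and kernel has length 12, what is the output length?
'Same' mode returns an output with the same length as the input: 164

164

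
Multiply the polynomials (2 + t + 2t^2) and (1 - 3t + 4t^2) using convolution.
Ascending coefficients: a = [2, 1, 2], b = [1, -3, 4]. c[0] = 2×1 = 2; c[1] = 2×-3 + 1×1 = -5; c[2] = 2×4 + 1×-3 + 2×1 = 7; c[3] = 1×4 + 2×-3 = -2; c[4] = 2×4 = 8. Result coefficients: [2, -5, 7, -2, 8] → 2 - 5t + 7t^2 - 2t^3 + 8t^4

2 - 5t + 7t^2 - 2t^3 + 8t^4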